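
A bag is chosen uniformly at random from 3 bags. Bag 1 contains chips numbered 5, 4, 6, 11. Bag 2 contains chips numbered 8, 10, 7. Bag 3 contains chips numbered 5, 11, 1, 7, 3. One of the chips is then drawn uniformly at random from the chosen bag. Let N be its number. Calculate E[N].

E[N | bag 1] = (5+4+6+11)/4 = 13/2.
E[N | bag 2] = (8+10+7)/3 = 25/3.
E[N | bag 3] = (5+11+1+7+3)/5 = 27/5.
By the law of total expectation,
E[N] = (1/3)·(13/2) + (1/3)·(25/3) + (1/3)·(27/5) = 607/90.

607/90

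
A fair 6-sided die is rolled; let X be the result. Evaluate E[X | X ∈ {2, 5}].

7/2

P(X ∈ {2, 5}) = 1/3.
Σ over the event: 2·1/6 + 5·1/6 = 7/6.
E[X | X ∈ {2, 5}] = (7/6) / (1/3) = 7/2.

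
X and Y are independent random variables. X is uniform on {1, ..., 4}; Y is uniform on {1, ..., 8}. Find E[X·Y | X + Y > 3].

355/29

P(X + Y > 3) = 29/32.
Summing XY·P(x,y) over outcomes with X + Y > 3 gives 355/32.
E[X·Y | X + Y > 3] = (355/32) / (29/32) = 355/29.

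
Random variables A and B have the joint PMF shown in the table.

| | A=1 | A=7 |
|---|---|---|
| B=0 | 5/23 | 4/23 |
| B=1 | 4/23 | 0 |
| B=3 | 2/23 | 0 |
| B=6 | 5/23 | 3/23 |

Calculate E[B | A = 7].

P(A = 7) = 7/23.
Σ B·P over the event = 0·(4/23) + 6·(3/23) = 18/23.
E[B | A = 7] = (18/23) / (7/23) = 18/7.

18/7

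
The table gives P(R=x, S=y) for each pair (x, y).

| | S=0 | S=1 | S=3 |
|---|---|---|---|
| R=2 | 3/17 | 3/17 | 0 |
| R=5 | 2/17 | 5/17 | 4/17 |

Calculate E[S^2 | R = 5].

41/11

P(R = 5) = 11/17.
Summing S^2·P(R=x,S=y) over the conditioning event gives 41/17.
E[S^2 | R = 5] = (41/17) / (11/17) = 41/11.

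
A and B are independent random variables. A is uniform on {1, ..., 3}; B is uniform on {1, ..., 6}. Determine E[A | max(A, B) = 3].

P(max(A, B) = 3) = 5/18.
Summing A·P(x,y) over outcomes with max(A, B) = 3 gives 2/3.
E[A | max(A, B) = 3] = (2/3) / (5/18) = 12/5.

12/5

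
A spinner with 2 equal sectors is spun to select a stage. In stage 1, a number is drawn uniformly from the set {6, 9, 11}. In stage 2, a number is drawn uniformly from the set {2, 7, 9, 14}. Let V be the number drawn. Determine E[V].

25/3

E[V | stage 1] = (6+9+11)/3 = 26/3.
E[V | stage 2] = (2+7+9+14)/4 = 8.
By the law of total expectation,
E[V] = (1/2)·(26/3) + (1/2)·(8) = 25/3.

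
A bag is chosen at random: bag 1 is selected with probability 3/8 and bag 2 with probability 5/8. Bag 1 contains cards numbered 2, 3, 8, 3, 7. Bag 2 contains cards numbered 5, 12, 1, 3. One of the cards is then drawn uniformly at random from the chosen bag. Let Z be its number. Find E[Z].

E[Z | bag 1] = (2+3+8+3+7)/5 = 23/5.
E[Z | bag 2] = (5+12+1+3)/4 = 21/4.
E[Z] = (3/8)·(23/5) + (5/8)·(21/4) = 801/160.

801/160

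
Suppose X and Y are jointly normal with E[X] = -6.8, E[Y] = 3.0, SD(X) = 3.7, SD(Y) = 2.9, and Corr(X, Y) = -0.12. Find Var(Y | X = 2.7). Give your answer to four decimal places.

For a bivariate normal, Var(Y | X=x) = σ_Y²(1 − ρ²).
Var(Y | X=2.7) = (2.9)²·(1 − (-0.12)²) = 8.41·0.9856 = 8.2889.

8.2889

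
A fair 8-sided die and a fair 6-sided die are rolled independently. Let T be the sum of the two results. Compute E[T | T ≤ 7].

P(T ≤ 7) = 7/16.
Σ over the event: 2·1/48 + 3·1/24 + 4·1/16 + 5·1/12 + 6·5/48 + 7·1/8 = 7/3.
E[T | T ≤ 7] = (7/3) / (7/16) = 16/3.

16/3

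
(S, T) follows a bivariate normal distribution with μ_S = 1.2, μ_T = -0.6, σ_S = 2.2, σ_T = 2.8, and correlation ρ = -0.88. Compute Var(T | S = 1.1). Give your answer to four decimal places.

1.7687

For a bivariate normal, Var(T | S=x) = σ_T²(1 − ρ²).
Var(T | S=1.1) = (2.8)²·(1 − (-0.88)²) = 7.84·0.2256 = 1.7687.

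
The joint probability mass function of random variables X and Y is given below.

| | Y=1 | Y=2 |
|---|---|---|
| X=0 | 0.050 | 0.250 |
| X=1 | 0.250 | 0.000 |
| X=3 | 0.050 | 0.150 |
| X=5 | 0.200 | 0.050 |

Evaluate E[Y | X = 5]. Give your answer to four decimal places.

1.2000

P(X = 5) = 0.250.
Summing Y·P(X=x,Y=y) over the conditioning event gives 0.300.
E[Y | X = 5] = (0.300) / (0.250) = 1.2000.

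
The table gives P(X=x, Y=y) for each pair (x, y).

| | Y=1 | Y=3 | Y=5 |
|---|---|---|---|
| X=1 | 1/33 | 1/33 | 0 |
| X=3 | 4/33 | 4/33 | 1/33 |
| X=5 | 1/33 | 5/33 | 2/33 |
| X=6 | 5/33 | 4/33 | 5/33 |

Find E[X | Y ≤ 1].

P(Y ≤ 1) = 1/3.
Σ X·P over the event = 1·(1/33) + 3·(4/33) + 5·(1/33) + 6·(5/33) = 16/11.
E[X | Y ≤ 1] = (16/11) / (1/3) = 48/11.

48/11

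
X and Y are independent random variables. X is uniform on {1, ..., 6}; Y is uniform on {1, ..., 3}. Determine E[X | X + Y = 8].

Outcomes with X + Y = 8: (5,3), (6,2), each with probability 1/18.
E[X | X + Y = 8] = (5 + 6) / 2 = 11/2.

11/2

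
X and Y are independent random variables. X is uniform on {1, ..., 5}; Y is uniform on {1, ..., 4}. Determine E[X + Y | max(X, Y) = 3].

Outcomes with max(X, Y) = 3: (1,3), (2,3), (3,1), (3,2), (3,3), each with probability 1/20.
E[X + Y | max(X, Y) = 3] = (4 + 5 + 4 + 5 + 6) / 5 = 24/5.

24/5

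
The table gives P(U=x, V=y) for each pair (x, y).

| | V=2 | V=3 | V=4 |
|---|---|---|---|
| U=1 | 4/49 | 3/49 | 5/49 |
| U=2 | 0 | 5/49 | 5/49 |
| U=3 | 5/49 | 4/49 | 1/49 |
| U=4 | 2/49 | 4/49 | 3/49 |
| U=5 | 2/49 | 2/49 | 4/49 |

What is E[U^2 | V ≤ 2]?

131/13

P(V ≤ 2) = 13/49.
Σ U^2·P over the event = 1·(4/49) + 9·(5/49) + 16·(2/49) + 25·(2/49) = 131/49.
E[U^2 | V ≤ 2] = (131/49) / (13/49) = 131/13.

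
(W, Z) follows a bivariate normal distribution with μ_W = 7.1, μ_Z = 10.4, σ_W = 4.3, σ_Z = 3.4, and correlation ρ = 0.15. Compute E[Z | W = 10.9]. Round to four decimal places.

10.8507

The regression of Z on W has slope ρ·σ_Z/σ_W and passes through (μ_W, μ_Z).
E[Z | W=10.9] = 10.4 + (0.15)·(3.4/4.3)·(10.9 − (7.1)) = 10.4 + (0.1186)·(3.8) = 10.8507.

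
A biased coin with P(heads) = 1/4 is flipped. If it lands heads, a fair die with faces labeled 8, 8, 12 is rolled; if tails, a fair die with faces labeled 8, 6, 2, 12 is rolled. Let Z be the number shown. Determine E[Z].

91/12

E[Z | heads] = (8+8+12)/3 = 28/3.
E[Z | tails] = (8+6+2+12)/4 = 7.
E[Z] = (1/4)·(28/3) + (3/4)·(7) = 91/12.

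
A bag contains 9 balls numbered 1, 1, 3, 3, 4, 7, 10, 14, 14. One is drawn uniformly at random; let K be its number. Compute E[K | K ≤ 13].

29/7

P(K ≤ 13) = 7/9.
Σ over the event: 1·2/9 + 3·2/9 + 4·1/9 + 7·1/9 + 10·1/9 = 29/9.
E[K | K ≤ 13] = (29/9) / (7/9) = 29/7.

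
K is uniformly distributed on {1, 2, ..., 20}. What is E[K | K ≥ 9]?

Given K ≥ 9, K is equally likely to be any of {9, 10, 11, 12, 13, 14, 15, 16, 17, 18, 19, 20}.
E[K | K ≥ 9] = (9 + 10 + 11 + 12 + 13 + 14 + 15 + 16 + 17 + 18 + 19 + 20) / 12 = 29/2.

29/2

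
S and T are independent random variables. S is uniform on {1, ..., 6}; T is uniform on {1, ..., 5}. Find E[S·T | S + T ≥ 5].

P(S + T ≥ 5) = 4/5.
Summing ST·P(x,y) over outcomes with S + T ≥ 5 gives 10.
E[S·T | S + T ≥ 5] = (10) / (4/5) = 25/2.

25/2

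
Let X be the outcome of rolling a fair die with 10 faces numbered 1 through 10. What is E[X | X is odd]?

5

Given X is odd, X is equally likely to be any of {1, 3, 5, 7, 9}.
E[X | X is odd] = (1 + 3 + 5 + 7 + 9) / 5 = 5.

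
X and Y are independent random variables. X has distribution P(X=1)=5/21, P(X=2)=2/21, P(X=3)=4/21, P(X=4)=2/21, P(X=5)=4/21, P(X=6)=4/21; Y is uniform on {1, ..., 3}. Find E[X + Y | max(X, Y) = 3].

90/19

P(max(X, Y) = 3) = 19/63.
Summing (X+Y)·P(x,y) over outcomes with max(X, Y) = 3 gives 10/7.
E[X + Y | max(X, Y) = 3] = (10/7) / (19/63) = 90/19.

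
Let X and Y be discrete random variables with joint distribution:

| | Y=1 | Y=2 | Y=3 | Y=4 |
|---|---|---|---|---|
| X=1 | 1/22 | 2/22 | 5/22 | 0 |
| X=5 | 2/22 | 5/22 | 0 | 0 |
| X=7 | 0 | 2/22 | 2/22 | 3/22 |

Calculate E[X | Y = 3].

19/7

P(Y = 3) = 7/22.
Σ X·P over the event = 1·(5/22) + 7·(2/22) = 19/22.
E[X | Y = 3] = (19/22) / (7/22) = 19/7.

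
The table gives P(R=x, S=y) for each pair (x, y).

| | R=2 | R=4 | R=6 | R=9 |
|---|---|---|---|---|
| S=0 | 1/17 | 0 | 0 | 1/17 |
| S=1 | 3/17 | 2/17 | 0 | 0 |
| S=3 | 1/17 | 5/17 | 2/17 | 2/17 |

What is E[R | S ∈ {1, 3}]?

P(S ∈ {1, 3}) = 15/17.
Σ R·P over the event = 2·(3/17) + 2·(1/17) + 4·(2/17) + 4·(5/17) + 6·(2/17) + 9·(2/17) = 66/17.
E[R | S ∈ {1, 3}] = (66/17) / (15/17) = 22/5.

22/5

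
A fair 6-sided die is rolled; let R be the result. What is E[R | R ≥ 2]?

4

Given R ≥ 2, R is equally likely to be any of {2, 3, 4, 5, 6}.
E[R | R ≥ 2] = (2 + 3 + 4 + 5 + 6) / 5 = 4.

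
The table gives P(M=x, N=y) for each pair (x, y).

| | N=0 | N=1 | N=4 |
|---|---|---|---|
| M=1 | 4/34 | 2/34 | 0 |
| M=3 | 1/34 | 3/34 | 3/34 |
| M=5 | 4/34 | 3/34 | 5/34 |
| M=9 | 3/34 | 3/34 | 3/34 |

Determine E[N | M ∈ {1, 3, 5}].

P(M ∈ {1, 3, 5}) = 25/34.
Σ N·P over the event = 0·(4/34) + 1·(2/34) + 0·(1/34) + 1·(3/34) + 4·(3/34) + 0·(4/34) + 1·(3/34) + 4·(5/34) = 20/17.
E[N | M ∈ {1, 3, 5}] = (20/17) / (25/34) = 8/5.

8/5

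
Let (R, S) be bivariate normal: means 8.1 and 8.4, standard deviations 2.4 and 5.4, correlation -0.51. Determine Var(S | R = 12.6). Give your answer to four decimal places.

21.5755

For a bivariate normal, Var(S | R=x) = σ_S²(1 − ρ²).
Var(S | R=12.6) = (5.4)²·(1 − (-0.51)²) = 29.16·0.7399 = 21.5755.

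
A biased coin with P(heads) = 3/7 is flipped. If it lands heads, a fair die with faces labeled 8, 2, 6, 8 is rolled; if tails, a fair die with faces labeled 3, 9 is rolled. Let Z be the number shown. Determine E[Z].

6

E[Z | heads] = (8+2+6+8)/4 = 6.
E[Z | tails] = (3+9)/2 = 6.
By the law of total expectation,
E[Z] = (3/7)·(6) + (4/7)·(6) = 6.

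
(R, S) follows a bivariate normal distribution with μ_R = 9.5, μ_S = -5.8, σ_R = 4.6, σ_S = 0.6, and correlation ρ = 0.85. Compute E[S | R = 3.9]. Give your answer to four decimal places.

-6.4209

For a bivariate normal, E[S | R=x] = μ_S + ρ·(σ_S/σ_R)·(x − μ_R).
E[S | R=3.9] = -5.8 + (0.85)·(0.6/4.6)·(3.9 − (9.5)) = -5.8 + (0.11087)·(-5.6) = -6.4209.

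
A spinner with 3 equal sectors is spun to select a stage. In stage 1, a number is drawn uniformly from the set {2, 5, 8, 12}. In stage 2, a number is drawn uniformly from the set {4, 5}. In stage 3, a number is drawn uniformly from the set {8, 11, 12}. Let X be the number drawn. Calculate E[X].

259/36

E[X | stage 1] = (2+5+8+12)/4 = 27/4.
E[X | stage 2] = (4+5)/2 = 9/2.
E[X | stage 3] = (8+11+12)/3 = 31/3.
E[X] = (1/3)·(27/4) + (1/3)·(9/2) + (1/3)·(31/3) = 259/36.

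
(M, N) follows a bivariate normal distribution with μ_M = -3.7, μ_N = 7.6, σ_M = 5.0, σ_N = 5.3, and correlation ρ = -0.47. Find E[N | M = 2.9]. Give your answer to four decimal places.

4.3119

For a bivariate normal, E[N | M=x] = μ_N + ρ·(σ_N/σ_M)·(x − μ_M).
E[N | M=2.9] = 7.6 + (-0.47)·(5.3/5.0)·(2.9 − (-3.7)) = 7.6 + (-0.4982)·(6.6) = 4.3119.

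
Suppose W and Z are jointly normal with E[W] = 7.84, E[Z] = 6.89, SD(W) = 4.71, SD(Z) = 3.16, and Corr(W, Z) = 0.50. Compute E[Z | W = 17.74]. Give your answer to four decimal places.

E[Z | W=x] = μ_Z + ρ(σ_Z/σ_W)(x − μ_W) for jointly normal variables.
E[Z | W=17.74] = 6.89 + (0.50)·(3.16/4.71)·(17.74 − (7.84)) = 6.89 + (0.335456)·(9.9) = 10.2110.

10.2110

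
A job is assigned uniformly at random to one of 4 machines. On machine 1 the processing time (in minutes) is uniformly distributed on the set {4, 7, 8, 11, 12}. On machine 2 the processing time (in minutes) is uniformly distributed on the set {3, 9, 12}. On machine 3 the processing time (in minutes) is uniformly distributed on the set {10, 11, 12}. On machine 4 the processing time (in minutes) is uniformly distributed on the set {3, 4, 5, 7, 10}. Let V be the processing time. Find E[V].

E[V | machine 1] = (4+7+8+11+12)/5 = 42/5.
E[V | machine 2] = (3+9+12)/3 = 8.
E[V | machine 3] = (10+11+12)/3 = 11.
E[V | machine 4] = (3+4+5+7+10)/5 = 29/5.
By the law of total expectation,
E[V] = (1/4)·(42/5) + (1/4)·(8) + (1/4)·(11) + (1/4)·(29/5) = 83/10.

83/10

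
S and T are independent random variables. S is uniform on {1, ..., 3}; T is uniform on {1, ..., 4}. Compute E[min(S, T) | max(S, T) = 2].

4/3

Outcomes with max(S, T) = 2: (1,2), (2,1), (2,2), each with probability 1/12.
E[min(S, T) | max(S, T) = 2] = (1 + 1 + 2) / 3 = 4/3.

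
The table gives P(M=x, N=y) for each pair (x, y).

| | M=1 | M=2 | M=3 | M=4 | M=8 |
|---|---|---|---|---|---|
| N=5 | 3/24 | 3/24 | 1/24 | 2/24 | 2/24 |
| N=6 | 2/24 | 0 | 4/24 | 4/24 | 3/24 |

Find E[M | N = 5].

36/11

P(N = 5) = 11/24.
Σ M·P over the event = 1·(3/24) + 2·(3/24) + 3·(1/24) + 4·(2/24) + 8·(2/24) = 3/2.
E[M | N = 5] = (3/2) / (11/24) = 36/11.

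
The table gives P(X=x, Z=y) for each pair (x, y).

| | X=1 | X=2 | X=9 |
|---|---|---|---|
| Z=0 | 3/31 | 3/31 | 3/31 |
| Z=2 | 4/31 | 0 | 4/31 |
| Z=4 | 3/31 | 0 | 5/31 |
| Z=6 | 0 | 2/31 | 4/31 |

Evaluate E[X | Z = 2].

5

P(Z = 2) = 8/31.
Σ X·P over the event = 1·(4/31) + 9·(4/31) = 40/31.
E[X | Z = 2] = (40/31) / (8/31) = 5.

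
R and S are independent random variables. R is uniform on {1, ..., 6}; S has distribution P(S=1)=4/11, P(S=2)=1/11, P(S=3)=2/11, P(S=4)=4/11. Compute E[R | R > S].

P(R > S) = 19/33.
Summing R·P(x,y) over outcomes with R > S gives 86/33.
E[R | R > S] = (86/33) / (19/33) = 86/19.

86/19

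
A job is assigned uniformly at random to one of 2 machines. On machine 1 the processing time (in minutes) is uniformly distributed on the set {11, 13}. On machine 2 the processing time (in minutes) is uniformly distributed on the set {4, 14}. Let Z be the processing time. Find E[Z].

21/2

E[Z | machine 1] = (11+13)/2 = 12.
E[Z | machine 2] = (4+14)/2 = 9.
By the law of total expectation,
E[Z] = (1/2)·(12) + (1/2)·(9) = 21/2.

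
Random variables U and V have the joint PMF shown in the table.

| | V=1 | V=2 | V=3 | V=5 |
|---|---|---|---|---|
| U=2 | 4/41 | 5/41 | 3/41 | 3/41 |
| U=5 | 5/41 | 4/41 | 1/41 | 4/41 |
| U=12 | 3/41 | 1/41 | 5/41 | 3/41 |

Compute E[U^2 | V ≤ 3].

1594/31

P(V ≤ 3) = 31/41.
Summing U^2·P(U=x,V=y) over the conditioning event gives 1594/41.
E[U^2 | V ≤ 3] = (1594/41) / (31/41) = 1594/31.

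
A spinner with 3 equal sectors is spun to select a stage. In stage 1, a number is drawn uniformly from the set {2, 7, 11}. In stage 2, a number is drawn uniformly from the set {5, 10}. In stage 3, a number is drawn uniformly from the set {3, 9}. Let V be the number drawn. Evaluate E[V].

121/18

E[V | stage 1] = (2+7+11)/3 = 20/3.
E[V | stage 2] = (5+10)/2 = 15/2.
E[V | stage 3] = (3+9)/2 = 6.
By the law of total expectation,
E[V] = (1/3)·(20/3) + (1/3)·(15/2) + (1/3)·(6) = 121/18.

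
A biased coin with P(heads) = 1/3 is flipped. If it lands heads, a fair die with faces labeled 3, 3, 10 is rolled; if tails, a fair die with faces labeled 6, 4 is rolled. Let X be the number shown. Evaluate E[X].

E[X | heads] = (3+3+10)/3 = 16/3.
E[X | tails] = (6+4)/2 = 5.
E[X] = (1/3)·(16/3) + (2/3)·(5) = 46/9.

46/9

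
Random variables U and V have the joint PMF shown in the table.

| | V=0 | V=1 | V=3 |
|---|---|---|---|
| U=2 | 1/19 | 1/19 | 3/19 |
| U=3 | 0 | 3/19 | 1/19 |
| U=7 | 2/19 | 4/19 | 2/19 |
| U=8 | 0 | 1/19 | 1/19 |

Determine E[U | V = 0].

16/3

P(V = 0) = 3/19.
Summing U·P(U=x,V=y) over the conditioning event gives 16/19.
E[U | V = 0] = (16/19) / (3/19) = 16/3.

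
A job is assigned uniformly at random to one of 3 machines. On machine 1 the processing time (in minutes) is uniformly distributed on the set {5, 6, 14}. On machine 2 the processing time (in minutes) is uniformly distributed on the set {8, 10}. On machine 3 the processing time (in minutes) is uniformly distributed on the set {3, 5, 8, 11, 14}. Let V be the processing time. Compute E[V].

383/45

E[V | machine 1] = (5+6+14)/3 = 25/3.
E[V | machine 2] = (8+10)/2 = 9.
E[V | machine 3] = (3+5+8+11+14)/5 = 41/5.
By the law of total expectation,
E[V] = (1/3)·(25/3) + (1/3)·(9) + (1/3)·(41/5) = 383/45.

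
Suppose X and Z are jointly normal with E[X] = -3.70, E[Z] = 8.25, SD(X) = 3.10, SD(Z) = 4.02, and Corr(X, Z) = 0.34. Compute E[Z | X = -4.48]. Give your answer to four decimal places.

7.9061

The regression of Z on X has slope ρ·σ_Z/σ_X and passes through (μ_X, μ_Z).
E[Z | X=-4.48] = 8.25 + (0.34)·(4.02/3.10)·(-4.48 − (-3.70)) = 8.25 + (0.4409)·(-0.78) = 7.9061.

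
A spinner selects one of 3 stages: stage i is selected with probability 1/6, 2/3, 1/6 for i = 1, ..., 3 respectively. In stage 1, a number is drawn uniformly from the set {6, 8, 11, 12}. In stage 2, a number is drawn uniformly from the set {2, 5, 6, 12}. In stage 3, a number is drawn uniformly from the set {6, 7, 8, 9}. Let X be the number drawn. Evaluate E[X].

E[X | stage 1] = (6+8+11+12)/4 = 37/4.
E[X | stage 2] = (2+5+6+12)/4 = 25/4.
E[X | stage 3] = (6+7+8+9)/4 = 15/2.
E[X] = (1/6)·(37/4) + (2/3)·(25/4) + (1/6)·(15/2) = 167/24.

167/24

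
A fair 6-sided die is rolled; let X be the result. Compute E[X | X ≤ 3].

Given X ≤ 3, X is equally likely to be any of {1, 2, 3}.
E[X | X ≤ 3] = (1 + 2 + 3) / 3 = 2.

2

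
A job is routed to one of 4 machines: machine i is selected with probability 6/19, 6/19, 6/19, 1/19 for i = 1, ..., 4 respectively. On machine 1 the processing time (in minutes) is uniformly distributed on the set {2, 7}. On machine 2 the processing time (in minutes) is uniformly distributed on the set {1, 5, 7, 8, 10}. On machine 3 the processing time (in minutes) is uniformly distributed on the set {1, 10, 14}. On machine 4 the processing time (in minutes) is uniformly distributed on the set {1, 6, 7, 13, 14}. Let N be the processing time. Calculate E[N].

E[N | machine 1] = (2+7)/2 = 9/2.
E[N | machine 2] = (1+5+7+8+10)/5 = 31/5.
E[N | machine 3] = (1+10+14)/3 = 25/3.
E[N | machine 4] = (1+6+7+13+14)/5 = 41/5.
E[N] = (6/19)·(9/2) + (6/19)·(31/5) + (6/19)·(25/3) + (1/19)·(41/5) = 612/95.

612/95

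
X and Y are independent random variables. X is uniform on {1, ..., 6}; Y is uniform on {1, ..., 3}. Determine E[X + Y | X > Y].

25/4

P(X > Y) = 2/3.
Summing (X+Y)·P(x,y) over outcomes with X > Y gives 25/6.
E[X + Y | X > Y] = (25/6) / (2/3) = 25/4.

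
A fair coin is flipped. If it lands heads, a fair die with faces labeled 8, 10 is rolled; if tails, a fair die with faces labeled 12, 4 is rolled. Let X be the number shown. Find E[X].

17/2

E[X | heads] = (8+10)/2 = 9.
E[X | tails] = (12+4)/2 = 8.
By the law of total expectation,
E[X] = (1/2)·(9) + (1/2)·(8) = 17/2.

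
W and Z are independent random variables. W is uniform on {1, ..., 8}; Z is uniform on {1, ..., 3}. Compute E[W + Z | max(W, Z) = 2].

10/3

Outcomes with max(W, Z) = 2: (1,2), (2,1), (2,2), each with probability 1/24.
E[W + Z | max(W, Z) = 2] = (3 + 3 + 4) / 3 = 10/3.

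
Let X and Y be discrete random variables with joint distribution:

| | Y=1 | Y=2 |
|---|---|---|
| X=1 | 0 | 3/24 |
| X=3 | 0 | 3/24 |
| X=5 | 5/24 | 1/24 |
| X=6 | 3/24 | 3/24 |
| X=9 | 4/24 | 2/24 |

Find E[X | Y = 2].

53/12

P(Y = 2) = 1/2.
Summing X·P(X=x,Y=y) over the conditioning event gives 53/24.
E[X | Y = 2] = (53/24) / (1/2) = 53/12.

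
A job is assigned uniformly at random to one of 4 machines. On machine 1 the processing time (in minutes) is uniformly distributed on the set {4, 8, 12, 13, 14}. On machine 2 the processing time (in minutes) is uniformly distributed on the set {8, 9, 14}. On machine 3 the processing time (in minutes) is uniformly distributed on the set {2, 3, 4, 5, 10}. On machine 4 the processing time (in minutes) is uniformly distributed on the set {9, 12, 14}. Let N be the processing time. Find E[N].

37/4

E[N | machine 1] = (4+8+12+13+14)/5 = 51/5.
E[N | machine 2] = (8+9+14)/3 = 31/3.
E[N | machine 3] = (2+3+4+5+10)/5 = 24/5.
E[N | machine 4] = (9+12+14)/3 = 35/3.
E[N] = (1/4)·(51/5) + (1/4)·(31/3) + (1/4)·(24/5) + (1/4)·(35/3) = 37/4.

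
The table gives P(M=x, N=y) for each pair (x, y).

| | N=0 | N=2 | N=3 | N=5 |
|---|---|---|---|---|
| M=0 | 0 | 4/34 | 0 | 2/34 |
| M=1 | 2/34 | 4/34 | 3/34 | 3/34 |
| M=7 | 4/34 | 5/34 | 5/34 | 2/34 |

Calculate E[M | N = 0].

P(N = 0) = 3/17.
Summing M·P(M=x,N=y) over the conditioning event gives 15/17.
E[M | N = 0] = (15/17) / (3/17) = 5.

5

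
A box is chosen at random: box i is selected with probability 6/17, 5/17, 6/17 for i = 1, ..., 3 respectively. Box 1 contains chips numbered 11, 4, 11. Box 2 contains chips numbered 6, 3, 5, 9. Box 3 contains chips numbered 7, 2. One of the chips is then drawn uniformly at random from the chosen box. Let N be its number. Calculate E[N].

E[N | box 1] = (11+4+11)/3 = 26/3.
E[N | box 2] = (6+3+5+9)/4 = 23/4.
E[N | box 3] = (7+2)/2 = 9/2.
E[N] = (6/17)·(26/3) + (5/17)·(23/4) + (6/17)·(9/2) = 431/68.

431/68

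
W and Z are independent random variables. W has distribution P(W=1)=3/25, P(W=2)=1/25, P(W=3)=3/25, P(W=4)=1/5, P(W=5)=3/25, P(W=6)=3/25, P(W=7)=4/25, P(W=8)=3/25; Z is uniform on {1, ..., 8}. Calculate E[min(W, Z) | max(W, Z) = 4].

P(max(W, Z) = 4) = 27/200.
Summing min(W,Z)·P(x,y) over outcomes with max(W, Z) = 4 gives 8/25.
E[min(W, Z) | max(W, Z) = 4] = (8/25) / (27/200) = 64/27.

64/27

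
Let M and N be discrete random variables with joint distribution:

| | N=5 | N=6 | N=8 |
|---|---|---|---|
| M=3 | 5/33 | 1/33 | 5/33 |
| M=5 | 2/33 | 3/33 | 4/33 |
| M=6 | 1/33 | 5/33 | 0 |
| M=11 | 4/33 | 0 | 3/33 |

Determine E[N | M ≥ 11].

P(M ≥ 11) = 7/33.
Σ N·P over the event = 5·(4/33) + 8·(3/33) = 4/3.
E[N | M ≥ 11] = (4/3) / (7/33) = 44/7.

44/7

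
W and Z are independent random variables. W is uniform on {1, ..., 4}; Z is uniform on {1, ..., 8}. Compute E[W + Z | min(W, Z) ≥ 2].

P(min(W, Z) ≥ 2) = 21/32.
Summing (W+Z)·P(x,y) over outcomes with min(W, Z) ≥ 2 gives 21/4.
E[W + Z | min(W, Z) ≥ 2] = (21/4) / (21/32) = 8.

8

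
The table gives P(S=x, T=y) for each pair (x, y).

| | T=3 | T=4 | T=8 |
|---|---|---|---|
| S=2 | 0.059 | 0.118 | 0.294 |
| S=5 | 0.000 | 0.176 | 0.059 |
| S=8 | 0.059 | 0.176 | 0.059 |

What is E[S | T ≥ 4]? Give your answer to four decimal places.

P(T ≥ 4) = 0.882.
Σ S·P over the event = 2·(0.118) + 2·(0.294) + 5·(0.176) + 5·(0.059) + 8·(0.176) + 8·(0.059) = 3.879.
E[S | T ≥ 4] = (3.879) / (0.882) = 4.3980.

4.3980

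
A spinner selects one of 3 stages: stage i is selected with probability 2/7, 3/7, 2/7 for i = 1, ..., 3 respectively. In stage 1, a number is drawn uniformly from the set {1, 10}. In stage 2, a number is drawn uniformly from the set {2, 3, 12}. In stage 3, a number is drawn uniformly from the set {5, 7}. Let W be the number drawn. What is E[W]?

E[W | stage 1] = (1+10)/2 = 11/2.
E[W | stage 2] = (2+3+12)/3 = 17/3.
E[W | stage 3] = (5+7)/2 = 6.
E[W] = (2/7)·(11/2) + (3/7)·(17/3) + (2/7)·(6) = 40/7.

40/7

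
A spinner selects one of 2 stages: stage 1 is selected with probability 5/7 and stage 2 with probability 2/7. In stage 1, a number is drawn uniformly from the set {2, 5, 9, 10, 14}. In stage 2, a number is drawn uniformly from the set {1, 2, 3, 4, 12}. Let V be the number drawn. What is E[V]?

244/35

E[V | stage 1] = (2+5+9+10+14)/5 = 8.
E[V | stage 2] = (1+2+3+4+12)/5 = 22/5.
E[V] = (5/7)·(8) + (2/7)·(22/5) = 244/35.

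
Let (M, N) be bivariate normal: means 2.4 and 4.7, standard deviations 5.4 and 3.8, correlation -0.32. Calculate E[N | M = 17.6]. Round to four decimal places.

The regression of N on M has slope ρ·σ_N/σ_M and passes through (μ_M, μ_N).
E[N | M=17.6] = 4.7 + (-0.32)·(3.8/5.4)·(17.6 − (2.4)) = 4.7 + (-0.225185)·(15.2) = 1.2772.

1.2772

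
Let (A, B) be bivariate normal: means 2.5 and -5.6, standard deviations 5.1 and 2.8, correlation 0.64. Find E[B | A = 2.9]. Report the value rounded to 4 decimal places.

E[B | A=x] = μ_B + ρ(σ_B/σ_A)(x − μ_A) for jointly normal variables.
E[B | A=2.9] = -5.6 + (0.64)·(2.8/5.1)·(2.9 − (2.5)) = -5.6 + (0.35137)·(0.4) = -5.4595.

-5.4595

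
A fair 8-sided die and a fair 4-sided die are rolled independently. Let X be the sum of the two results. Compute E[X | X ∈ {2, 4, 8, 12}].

P(X ∈ {2, 4, 8, 12}) = 9/32.
Σ over the event: 2·1/32 + 4·3/32 + 8·1/8 + 12·1/32 = 29/16.
E[X | X ∈ {2, 4, 8, 12}] = (29/16) / (9/32) = 58/9.

58/9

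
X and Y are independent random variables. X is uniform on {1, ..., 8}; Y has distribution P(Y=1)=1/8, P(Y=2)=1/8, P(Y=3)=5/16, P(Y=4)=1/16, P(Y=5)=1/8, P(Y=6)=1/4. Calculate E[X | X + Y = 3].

3/2

P(X + Y = 3) = 1/32.
Summing X·P(x,y) over outcomes with X + Y = 3 gives 3/64.
E[X | X + Y = 3] = (3/64) / (1/32) = 3/2.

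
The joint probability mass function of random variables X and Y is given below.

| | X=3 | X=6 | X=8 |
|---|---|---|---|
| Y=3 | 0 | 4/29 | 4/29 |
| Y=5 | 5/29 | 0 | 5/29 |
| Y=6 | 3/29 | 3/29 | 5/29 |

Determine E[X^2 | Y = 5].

P(Y = 5) = 10/29.
Summing X^2·P(X=x,Y=y) over the conditioning event gives 365/29.
E[X^2 | Y = 5] = (365/29) / (10/29) = 73/2.

73/2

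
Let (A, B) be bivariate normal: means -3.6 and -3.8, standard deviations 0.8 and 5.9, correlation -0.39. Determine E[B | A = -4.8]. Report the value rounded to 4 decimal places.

The regression of B on A has slope ρ·σ_B/σ_A and passes through (μ_A, μ_B).
E[B | A=-4.8] = -3.8 + (-0.39)·(5.9/0.8)·(-4.8 − (-3.6)) = -3.8 + (-2.87625)·(-1.2) = -0.3485.

-0.3485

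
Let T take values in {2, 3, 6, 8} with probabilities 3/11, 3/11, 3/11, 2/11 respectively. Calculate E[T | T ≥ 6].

34/5

P(T ≥ 6) = 5/11.
Σ over the event: 6·3/11 + 8·2/11 = 34/11.
E[T | T ≥ 6] = (34/11) / (5/11) = 34/5.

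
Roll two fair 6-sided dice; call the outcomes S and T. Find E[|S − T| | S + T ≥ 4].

P(S + T ≥ 4) = 11/12.
Summing |S−T|·P(x,y) over outcomes with S + T ≥ 4 gives 17/9.
E[|S − T| | S + T ≥ 4] = (17/9) / (11/12) = 68/33.

68/33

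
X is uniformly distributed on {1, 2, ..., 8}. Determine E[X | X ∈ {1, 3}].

2

P(X ∈ {1, 3}) = 1/4.
Σ over the event: 1·1/8 + 3·1/8 = 1/2.
E[X | X ∈ {1, 3}] = (1/2) / (1/4) = 2.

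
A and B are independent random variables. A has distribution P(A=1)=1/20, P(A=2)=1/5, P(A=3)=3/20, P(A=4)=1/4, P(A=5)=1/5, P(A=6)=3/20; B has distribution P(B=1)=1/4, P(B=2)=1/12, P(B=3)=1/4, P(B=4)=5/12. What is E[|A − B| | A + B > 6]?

200/127

P(A + B > 6) = 127/240.
Summing |A−B|·P(x,y) over outcomes with A + B > 6 gives 5/6.
E[|A − B| | A + B > 6] = (5/6) / (127/240) = 200/127.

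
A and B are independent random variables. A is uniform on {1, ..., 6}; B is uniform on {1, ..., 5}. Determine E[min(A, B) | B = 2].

11/6

Outcomes with B = 2: (1,2), (2,2), (3,2), (4,2), (5,2), (6,2), each with probability 1/30.
E[min(A, B) | B = 2] = (1 + 2 + 2 + 2 + 2 + 2) / 6 = 11/6.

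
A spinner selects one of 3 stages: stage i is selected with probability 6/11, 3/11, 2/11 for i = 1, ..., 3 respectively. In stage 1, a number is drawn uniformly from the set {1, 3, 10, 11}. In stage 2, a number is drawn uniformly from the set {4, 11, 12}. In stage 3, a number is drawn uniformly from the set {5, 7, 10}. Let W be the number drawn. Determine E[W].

E[W | stage 1] = (1+3+10+11)/4 = 25/4.
E[W | stage 2] = (4+11+12)/3 = 9.
E[W | stage 3] = (5+7+10)/3 = 22/3.
E[W] = (6/11)·(25/4) + (3/11)·(9) + (2/11)·(22/3) = 475/66.

475/66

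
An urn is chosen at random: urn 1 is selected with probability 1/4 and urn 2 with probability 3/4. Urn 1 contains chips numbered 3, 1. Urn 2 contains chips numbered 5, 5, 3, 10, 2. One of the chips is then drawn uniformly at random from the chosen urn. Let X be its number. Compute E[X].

E[X | urn 1] = (3+1)/2 = 2.
E[X | urn 2] = (5+5+3+10+2)/5 = 5.
E[X] = (1/4)·(2) + (3/4)·(5) = 17/4.

17/4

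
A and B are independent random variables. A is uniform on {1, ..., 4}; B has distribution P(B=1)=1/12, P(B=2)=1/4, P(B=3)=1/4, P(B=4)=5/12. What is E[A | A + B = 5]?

P(A + B = 5) = 1/4.
Summing A·P(x,y) over outcomes with A + B = 5 gives 1/2.
E[A | A + B = 5] = (1/2) / (1/4) = 2.

2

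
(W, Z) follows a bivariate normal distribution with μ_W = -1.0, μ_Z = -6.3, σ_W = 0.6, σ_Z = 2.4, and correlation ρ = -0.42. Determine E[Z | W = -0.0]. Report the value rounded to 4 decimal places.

E[Z | W=x] = μ_Z + ρ(σ_Z/σ_W)(x − μ_W) for jointly normal variables.
E[Z | W=-0.0] = -6.3 + (-0.42)·(2.4/0.6)·(-0.0 − (-1.0)) = -6.3 + (-1.68)·(1) = -7.9800.

-7.9800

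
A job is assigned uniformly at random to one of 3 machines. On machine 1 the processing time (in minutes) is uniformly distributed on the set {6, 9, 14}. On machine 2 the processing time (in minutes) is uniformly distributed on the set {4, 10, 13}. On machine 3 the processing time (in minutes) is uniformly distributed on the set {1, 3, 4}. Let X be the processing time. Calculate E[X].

64/9

E[X | machine 1] = (6+9+14)/3 = 29/3.
E[X | machine 2] = (4+10+13)/3 = 9.
E[X | machine 3] = (1+3+4)/3 = 8/3.
E[X] = (1/3)·(29/3) + (1/3)·(9) + (1/3)·(8/3) = 64/9.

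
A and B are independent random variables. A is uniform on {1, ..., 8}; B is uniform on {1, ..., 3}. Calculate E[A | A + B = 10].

Outcomes with A + B = 10: (7,3), (8,2), each with probability 1/24.
E[A | A + B = 10] = (7 + 8) / 2 = 15/2.

15/2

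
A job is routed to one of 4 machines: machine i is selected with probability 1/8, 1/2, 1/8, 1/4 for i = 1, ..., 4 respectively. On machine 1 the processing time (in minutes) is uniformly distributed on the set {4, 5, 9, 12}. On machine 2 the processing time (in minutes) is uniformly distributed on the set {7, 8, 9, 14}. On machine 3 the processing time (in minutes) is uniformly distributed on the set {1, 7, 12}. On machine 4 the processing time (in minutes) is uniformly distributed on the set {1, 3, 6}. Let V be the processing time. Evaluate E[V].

E[V | machine 1] = (4+5+9+12)/4 = 15/2.
E[V | machine 2] = (7+8+9+14)/4 = 19/2.
E[V | machine 3] = (1+7+12)/3 = 20/3.
E[V | machine 4] = (1+3+6)/3 = 10/3.
E[V] = (1/8)·(15/2) + (1/2)·(19/2) + (1/8)·(20/3) + (1/4)·(10/3) = 353/48.

353/48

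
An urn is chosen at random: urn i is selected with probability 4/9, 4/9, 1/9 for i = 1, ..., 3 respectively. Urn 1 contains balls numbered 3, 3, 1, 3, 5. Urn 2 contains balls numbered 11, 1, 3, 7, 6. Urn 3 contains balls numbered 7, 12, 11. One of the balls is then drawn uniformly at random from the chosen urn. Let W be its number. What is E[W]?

74/15

E[W | urn 1] = (3+3+1+3+5)/5 = 3.
E[W | urn 2] = (11+1+3+7+6)/5 = 28/5.
E[W | urn 3] = (7+12+11)/3 = 10.
By the law of total expectation,
E[W] = (4/9)·(3) + (4/9)·(28/5) + (1/9)·(10) = 74/15.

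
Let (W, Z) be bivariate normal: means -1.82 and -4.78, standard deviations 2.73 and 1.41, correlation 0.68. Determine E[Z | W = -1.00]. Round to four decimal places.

The regression of Z on W has slope ρ·σ_Z/σ_W and passes through (μ_W, μ_Z).
E[Z | W=-1.00] = -4.78 + (0.68)·(1.41/2.73)·(-1.00 − (-1.82)) = -4.78 + (0.35121)·(0.82) = -4.4920.

-4.4920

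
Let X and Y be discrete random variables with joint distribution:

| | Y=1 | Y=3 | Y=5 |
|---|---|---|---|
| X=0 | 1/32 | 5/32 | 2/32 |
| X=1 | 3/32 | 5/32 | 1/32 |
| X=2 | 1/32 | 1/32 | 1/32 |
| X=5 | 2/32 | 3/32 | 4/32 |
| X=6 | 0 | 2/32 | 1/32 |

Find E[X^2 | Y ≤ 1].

57/7

P(Y ≤ 1) = 7/32.
Σ X^2·P over the event = 0·(1/32) + 1·(3/32) + 4·(1/32) + 25·(2/32) = 57/32.
E[X^2 | Y ≤ 1] = (57/32) / (7/32) = 57/7.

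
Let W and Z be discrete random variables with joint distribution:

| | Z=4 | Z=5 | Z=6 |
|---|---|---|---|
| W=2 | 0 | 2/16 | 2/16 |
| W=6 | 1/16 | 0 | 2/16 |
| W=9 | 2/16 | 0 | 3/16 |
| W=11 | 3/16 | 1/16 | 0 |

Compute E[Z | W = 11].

17/4

P(W = 11) = 1/4.
Σ Z·P over the event = 4·(3/16) + 5·(1/16) = 17/16.
E[Z | W = 11] = (17/16) / (1/4) = 17/4.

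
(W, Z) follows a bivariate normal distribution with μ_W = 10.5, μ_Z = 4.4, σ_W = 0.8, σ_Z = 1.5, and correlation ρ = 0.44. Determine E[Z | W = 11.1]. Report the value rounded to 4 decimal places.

4.8950

E[Z | W=x] = μ_Z + ρ(σ_Z/σ_W)(x − μ_W) for jointly normal variables.
E[Z | W=11.1] = 4.4 + (0.44)·(1.5/0.8)·(11.1 − (10.5)) = 4.4 + (0.825)·(0.6) = 4.8950.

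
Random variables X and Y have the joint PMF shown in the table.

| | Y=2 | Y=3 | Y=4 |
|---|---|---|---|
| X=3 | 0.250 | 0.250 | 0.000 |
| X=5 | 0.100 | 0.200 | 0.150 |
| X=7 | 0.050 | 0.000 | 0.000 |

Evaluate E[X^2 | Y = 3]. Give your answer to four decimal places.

P(Y = 3) = 0.450.
Σ X^2·P over the event = 9·(0.250) + 25·(0.200) = 7.250.
E[X^2 | Y = 3] = (7.250) / (0.450) = 16.1111.

16.1111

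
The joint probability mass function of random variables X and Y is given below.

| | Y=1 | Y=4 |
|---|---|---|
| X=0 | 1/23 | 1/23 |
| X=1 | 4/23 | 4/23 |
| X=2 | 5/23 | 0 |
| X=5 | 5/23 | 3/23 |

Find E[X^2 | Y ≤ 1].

P(Y ≤ 1) = 15/23.
Σ X^2·P over the event = 0·(1/23) + 1·(4/23) + 4·(5/23) + 25·(5/23) = 149/23.
E[X^2 | Y ≤ 1] = (149/23) / (15/23) = 149/15.

149/15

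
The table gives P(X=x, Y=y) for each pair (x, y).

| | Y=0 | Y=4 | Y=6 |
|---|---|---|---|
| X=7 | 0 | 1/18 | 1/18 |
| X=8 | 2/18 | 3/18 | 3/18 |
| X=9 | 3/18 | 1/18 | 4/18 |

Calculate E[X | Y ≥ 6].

67/8

P(Y ≥ 6) = 4/9.
Σ X·P over the event = 7·(1/18) + 8·(3/18) + 9·(4/18) = 67/18.
E[X | Y ≥ 6] = (67/18) / (4/9) = 67/8.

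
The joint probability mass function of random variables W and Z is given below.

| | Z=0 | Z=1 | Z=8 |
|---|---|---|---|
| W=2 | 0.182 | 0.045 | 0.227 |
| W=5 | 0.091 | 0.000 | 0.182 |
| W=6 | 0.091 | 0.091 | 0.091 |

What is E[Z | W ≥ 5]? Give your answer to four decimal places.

4.1667

P(W ≥ 5) = 0.546.
Σ Z·P over the event = 0·(0.091) + 8·(0.182) + 0·(0.091) + 1·(0.091) + 8·(0.091) = 2.275.
E[Z | W ≥ 5] = (2.275) / (0.546) = 4.1667.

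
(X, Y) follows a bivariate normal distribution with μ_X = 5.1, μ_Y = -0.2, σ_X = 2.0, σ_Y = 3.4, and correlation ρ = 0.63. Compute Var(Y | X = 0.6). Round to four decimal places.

For a bivariate normal, Var(Y | X=x) = σ_Y²(1 − ρ²).
Var(Y | X=0.6) = (3.4)²·(1 − (0.63)²) = 11.56·0.6031 = 6.9718.

6.9718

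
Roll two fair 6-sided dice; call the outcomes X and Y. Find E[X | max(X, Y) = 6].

51/11

P(max(X, Y) = 6) = 11/36.
Summing X·P(x,y) over outcomes with max(X, Y) = 6 gives 17/12.
E[X | max(X, Y) = 6] = (17/12) / (11/36) = 51/11.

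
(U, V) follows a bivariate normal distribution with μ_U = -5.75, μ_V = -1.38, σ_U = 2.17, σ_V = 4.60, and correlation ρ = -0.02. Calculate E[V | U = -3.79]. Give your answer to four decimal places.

-1.4631

For a bivariate normal, E[V | U=x] = μ_V + ρ·(σ_V/σ_U)·(x − μ_U).
E[V | U=-3.79] = -1.38 + (-0.02)·(4.60/2.17)·(-3.79 − (-5.75)) = -1.38 + (-0.042396)·(1.96) = -1.4631.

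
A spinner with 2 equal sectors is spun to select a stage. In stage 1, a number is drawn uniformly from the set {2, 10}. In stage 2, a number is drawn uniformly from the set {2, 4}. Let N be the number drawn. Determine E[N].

E[N | stage 1] = (2+10)/2 = 6.
E[N | stage 2] = (2+4)/2 = 3.
By the law of total expectation,
E[N] = (1/2)·(6) + (1/2)·(3) = 9/2.

9/2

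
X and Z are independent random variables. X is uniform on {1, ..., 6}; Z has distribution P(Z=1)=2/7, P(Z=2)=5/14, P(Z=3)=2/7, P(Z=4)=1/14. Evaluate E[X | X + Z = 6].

27/7

P(X + Z = 6) = 1/6.
Summing X·P(x,y) over outcomes with X + Z = 6 gives 9/14.
E[X | X + Z = 6] = (9/14) / (1/6) = 27/7.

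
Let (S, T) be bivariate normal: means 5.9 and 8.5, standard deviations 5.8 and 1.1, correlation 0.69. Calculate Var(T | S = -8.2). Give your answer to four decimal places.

The conditional variance in a bivariate normal is σ_T²(1 − ρ²), independent of x.
Var(T | S=-8.2) = (1.1)²·(1 − (0.69)²) = 1.21·0.5239 = 0.6339.

0.6339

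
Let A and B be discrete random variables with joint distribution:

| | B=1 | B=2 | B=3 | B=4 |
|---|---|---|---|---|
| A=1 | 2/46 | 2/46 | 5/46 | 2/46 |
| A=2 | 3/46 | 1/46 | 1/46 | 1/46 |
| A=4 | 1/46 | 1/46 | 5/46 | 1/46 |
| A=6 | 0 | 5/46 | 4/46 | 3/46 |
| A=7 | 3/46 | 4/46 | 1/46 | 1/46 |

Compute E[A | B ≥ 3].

P(B ≥ 3) = 12/23.
Summing A·P(A=x,B=y) over the conditioning event gives 91/46.
E[A | B ≥ 3] = (91/46) / (12/23) = 91/24.

91/24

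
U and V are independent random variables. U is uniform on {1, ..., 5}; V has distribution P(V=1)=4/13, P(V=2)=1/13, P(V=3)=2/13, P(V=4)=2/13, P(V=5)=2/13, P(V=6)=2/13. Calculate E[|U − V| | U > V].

54/25

P(U > V) = 5/13.
Summing |U−V|·P(x,y) over outcomes with U > V gives 54/65.
E[|U − V| | U > V] = (54/65) / (5/13) = 54/25.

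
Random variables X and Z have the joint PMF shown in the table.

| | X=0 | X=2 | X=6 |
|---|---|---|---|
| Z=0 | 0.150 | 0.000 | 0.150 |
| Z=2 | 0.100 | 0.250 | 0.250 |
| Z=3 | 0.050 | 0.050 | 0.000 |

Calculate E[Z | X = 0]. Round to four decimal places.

1.1667

P(X = 0) = 0.300.
Σ Z·P over the event = 0·(0.150) + 2·(0.100) + 3·(0.050) = 0.350.
E[Z | X = 0] = (0.350) / (0.300) = 1.1667.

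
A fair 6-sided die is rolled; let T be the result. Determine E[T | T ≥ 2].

4

Given T ≥ 2, T is equally likely to be any of {2, 3, 4, 5, 6}.
E[T | T ≥ 2] = (2 + 3 + 4 + 5 + 6) / 5 = 4.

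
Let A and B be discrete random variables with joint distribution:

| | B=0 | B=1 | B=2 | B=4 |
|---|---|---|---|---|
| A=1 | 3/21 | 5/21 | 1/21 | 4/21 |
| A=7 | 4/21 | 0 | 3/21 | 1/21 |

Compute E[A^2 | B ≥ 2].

67/3

P(B ≥ 2) = 3/7.
Σ A^2·P over the event = 1·(1/21) + 1·(4/21) + 49·(3/21) + 49·(1/21) = 67/7.
E[A^2 | B ≥ 2] = (67/7) / (3/7) = 67/3.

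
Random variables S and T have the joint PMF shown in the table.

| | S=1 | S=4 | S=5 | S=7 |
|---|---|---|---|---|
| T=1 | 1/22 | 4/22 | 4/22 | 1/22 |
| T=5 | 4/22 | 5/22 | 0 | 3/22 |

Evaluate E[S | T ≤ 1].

P(T ≤ 1) = 5/11.
Summing S·P(S=x,T=y) over the conditioning event gives 2.
E[S | T ≤ 1] = (2) / (5/11) = 22/5.

22/5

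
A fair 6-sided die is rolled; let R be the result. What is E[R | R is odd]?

3

Given R is odd, R is equally likely to be any of {1, 3, 5}.
E[R | R is odd] = (1 + 3 + 5) / 3 = 3.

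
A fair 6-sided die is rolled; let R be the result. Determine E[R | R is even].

Given R is even, R is equally likely to be any of {2, 4, 6}.
E[R | R is even] = (2 + 4 + 6) / 3 = 4.

4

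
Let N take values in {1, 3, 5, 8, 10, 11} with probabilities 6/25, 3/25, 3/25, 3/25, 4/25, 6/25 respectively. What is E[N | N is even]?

64/7

P(N is even) = 7/25.
Σ over the event: 8·3/25 + 10·4/25 = 64/25.
E[N | N is even] = (64/25) / (7/25) = 64/7.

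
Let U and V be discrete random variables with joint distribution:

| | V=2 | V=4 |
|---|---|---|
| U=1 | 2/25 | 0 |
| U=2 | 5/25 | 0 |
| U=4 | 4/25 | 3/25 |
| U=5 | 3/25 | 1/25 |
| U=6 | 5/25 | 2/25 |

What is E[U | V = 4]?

P(V = 4) = 6/25.
Σ U·P over the event = 4·(3/25) + 5·(1/25) + 6·(2/25) = 29/25.
E[U | V = 4] = (29/25) / (6/25) = 29/6.

29/6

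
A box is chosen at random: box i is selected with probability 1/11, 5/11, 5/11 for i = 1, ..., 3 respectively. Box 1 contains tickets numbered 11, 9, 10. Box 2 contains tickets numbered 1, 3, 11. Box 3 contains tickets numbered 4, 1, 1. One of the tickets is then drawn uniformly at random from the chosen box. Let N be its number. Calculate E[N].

E[N | box 1] = (11+9+10)/3 = 10.
E[N | box 2] = (1+3+11)/3 = 5.
E[N | box 3] = (4+1+1)/3 = 2.
By the law of total expectation,
E[N] = (1/11)·(10) + (5/11)·(5) + (5/11)·(2) = 45/11.

45/11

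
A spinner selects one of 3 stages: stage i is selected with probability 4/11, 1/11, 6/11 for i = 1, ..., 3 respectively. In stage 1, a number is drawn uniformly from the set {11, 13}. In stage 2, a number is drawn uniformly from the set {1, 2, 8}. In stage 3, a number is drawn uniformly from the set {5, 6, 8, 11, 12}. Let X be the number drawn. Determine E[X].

1531/165

E[X | stage 1] = (11+13)/2 = 12.
E[X | stage 2] = (1+2+8)/3 = 11/3.
E[X | stage 3] = (5+6+8+11+12)/5 = 42/5.
E[X] = (4/11)·(12) + (1/11)·(11/3) + (6/11)·(42/5) = 1531/165.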